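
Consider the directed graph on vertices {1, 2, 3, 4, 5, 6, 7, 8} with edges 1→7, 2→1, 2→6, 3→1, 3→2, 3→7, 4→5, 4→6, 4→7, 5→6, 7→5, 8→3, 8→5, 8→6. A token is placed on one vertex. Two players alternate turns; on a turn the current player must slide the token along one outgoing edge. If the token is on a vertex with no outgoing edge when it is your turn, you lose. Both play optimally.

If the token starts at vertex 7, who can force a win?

Compute win/loss labels from the base case upward. A position with no move is L. Any other position is W if it can reach an L in one move, else L.
Every edge goes from a vertex to one that appears earlier in the order 6, 5, 7, 4, 1, 2, 3, 8, so processing vertices in that order labels each vertex after all of its successors.
6: no outgoing edge → L
5: →6(L), so W
7: →5(W) only, which is W, so L
4: →7(L), so W
1: →7(L), so W
2: →6(L), so W
3: →7(L), so W
8: →6(L), so W
The starting position 7 is L: whatever the player to move does, the opponent receives a W position.

The second player wins.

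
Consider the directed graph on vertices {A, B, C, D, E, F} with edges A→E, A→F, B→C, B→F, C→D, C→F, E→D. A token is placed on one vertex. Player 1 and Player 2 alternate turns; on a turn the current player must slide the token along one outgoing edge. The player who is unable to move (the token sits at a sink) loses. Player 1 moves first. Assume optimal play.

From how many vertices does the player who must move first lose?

2

Build the W/L table. Terminal = L. A non-terminal position is W if it has a move to some L; otherwise it is L.
Every edge goes from a vertex to one that appears earlier in the order F, D, C, E, A, B, so processing vertices in that order labels each vertex after all of its successors.
F: no outgoing edge → L
D: no outgoing edge → L
C: →D(L), so W
E: →D(L), so W
A: →F(L), so W
B: →F(L), so W
The L vertices are D, F; that is 2 in all.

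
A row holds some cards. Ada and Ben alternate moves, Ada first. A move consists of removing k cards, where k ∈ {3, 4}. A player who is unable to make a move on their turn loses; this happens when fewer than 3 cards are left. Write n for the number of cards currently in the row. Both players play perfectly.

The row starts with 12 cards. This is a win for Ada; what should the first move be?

Remove 3, leaving 9.

Positions with no move are L. A position that does have a move is losing for the player to move precisely when every available move leads to a winning position for the opponent. Fill in the labels:
n=0: no move → L
n=1: no move → L
n=2: no move → L
n=3: →0(L), so W
n=4: →1(L), so W
n=5: →2(L), so W
n=6: →2(L), so W
n=7: →4(W), 3(W) — all W, so L
n=8: →5(W), 4(W) — all W, so L
n=9: →6(W), 5(W) — all W, so L
n=10: →7(L), so W
n=11: →8(L), so W
n=12: →9(L), so W
From 12, the L positions reachable in one move are: 9, 8. Any move reaching one of these is winning.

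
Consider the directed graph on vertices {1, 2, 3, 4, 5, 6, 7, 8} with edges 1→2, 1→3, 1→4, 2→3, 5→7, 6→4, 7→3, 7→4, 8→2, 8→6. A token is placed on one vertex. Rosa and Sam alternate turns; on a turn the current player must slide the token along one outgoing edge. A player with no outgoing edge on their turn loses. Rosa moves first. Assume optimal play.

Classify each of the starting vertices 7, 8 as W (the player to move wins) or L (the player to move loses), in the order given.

Positions with no move are L. A position that does have a move is losing for the player to move precisely when every available move leads to a winning position for the opponent. Fill in the labels:
Every edge goes from a vertex to one that appears earlier in the order 4, 3, 6, 2, 7, 1, 8, 5, so processing vertices in that order labels each vertex after all of its successors.
4: no outgoing edge → L
3: no outgoing edge → L
6: can move to 4, which is L ⇒ W
2: can move to 3, which is L ⇒ W
7: can move to 3, which is L ⇒ W
1: can move to 3, which is L ⇒ W
8: moves to 2(W), 6(W); every one is W ⇒ L
5: the only move is to 7(W), a W ⇒ L

7: W, 8: L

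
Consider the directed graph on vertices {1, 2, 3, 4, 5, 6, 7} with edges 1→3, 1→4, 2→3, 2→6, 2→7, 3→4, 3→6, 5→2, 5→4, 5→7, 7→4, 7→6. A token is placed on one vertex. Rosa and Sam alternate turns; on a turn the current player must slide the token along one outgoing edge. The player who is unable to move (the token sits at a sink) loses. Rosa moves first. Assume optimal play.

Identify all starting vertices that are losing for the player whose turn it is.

Build the W/L table. Terminal = L. A non-terminal position is W if it has a move to some L; otherwise it is L.
Every edge goes from a vertex to one that appears earlier in the order 4, 6, 3, 7, 2, 5, 1, so processing vertices in that order labels each vertex after all of its successors.
4: no outgoing edge → L
6: no outgoing edge → L
3: →6(L), so W
7: →6(L), so W
2: →6(L), so W
5: →4(L), so W
1: →4(L), so W
The losing starting vertices are exactly the entries labelled L in this table (2 of them).

4, 6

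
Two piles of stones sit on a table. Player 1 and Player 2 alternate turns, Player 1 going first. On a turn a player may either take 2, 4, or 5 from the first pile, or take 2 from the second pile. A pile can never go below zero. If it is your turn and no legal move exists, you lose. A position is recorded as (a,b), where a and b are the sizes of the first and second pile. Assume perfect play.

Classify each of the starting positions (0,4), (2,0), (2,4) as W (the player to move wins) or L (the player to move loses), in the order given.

(0,4): L, (2,0): W, (2,4): W

Classify positions by backward induction: terminal positions (no move available) are L. From any other position, the mover wins iff some move reaches an L.
No move ever increases a pile, so every position that can arise here has a ≤ 2 and b ≤ 4; it is enough to label the cells with 0 ≤ a ≤ 2 and 0 ≤ b ≤ 4.
Every move lowers a or b (never raises either), so fill the grid row by row in increasing a, and left to right within a row: each cell's successors are then already labelled.
      b=0  b=1  b=2  b=3  b=4
a=0:    L    L    W    W    L
a=1:    L    L    W    W    L
a=2:    W    W    L    L    W
Cells with no legal move (terminal, hence L): (0,0), (0,1), (1,0), (1,1).
The remaining L cells, each justified by listing all of its moves:
(0,4): the only move is to (0,2)(W), a W ⇒ L
(1,4): the only move is to (1,2)(W), a W ⇒ L
(2,2): moves to (0,2)(W), (2,0)(W); every one is W ⇒ L
(2,3): moves to (0,3)(W), (2,1)(W); every one is W ⇒ L
Every other cell has at least one move into one of the L cells above, so it is W.
(0,4): one of the L cells justified above, so L
(2,0): the move to (0,0) reaches an L cell, so W
(2,4): the move to (0,4) reaches an L cell, so W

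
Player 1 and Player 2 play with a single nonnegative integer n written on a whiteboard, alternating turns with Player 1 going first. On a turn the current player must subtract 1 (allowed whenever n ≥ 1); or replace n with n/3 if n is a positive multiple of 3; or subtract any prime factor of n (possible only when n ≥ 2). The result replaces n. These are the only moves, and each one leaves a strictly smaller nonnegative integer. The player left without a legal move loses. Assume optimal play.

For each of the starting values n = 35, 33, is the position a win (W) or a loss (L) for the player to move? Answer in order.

35: L, 33: W

Use the standard recursion: the mover loses at a terminal position; elsewhere, the mover wins exactly when some move hands the opponent an L position.
n=0: no move → L
n=1: reaches L-position 0 → W
n=2: reaches L-position 0 → W
n=3: reaches L-position 0 → W
n=4: only reaches 2(W), 3(W), all W → L
n=5: reaches L-position 0 → W
n=6: reaches L-position 4 → W
n=7: reaches L-position 0 → W
n=8: only reaches 6(W), 7(W), all W → L
n=9: reaches L-position 8 → W
n=10: reaches L-position 8 → W
n=11: reaches L-position 0 → W
n=12: reaches L-position 4 → W
n=13: reaches L-position 0 → W
n=14: only reaches 7(W), 12(W), 13(W), all W → L
n=15: reaches L-position 14 → W
n=16: reaches L-position 14 → W
n=17: reaches L-position 0 → W
n=18: only reaches 6(W), 15(W), 16(W), 17(W), all W → L
n=19: reaches L-position 0 → W
n=20: reaches L-position 18 → W
n=21: reaches L-position 14 → W
n=22: only reaches 11(W), 20(W), 21(W), all W → L
n=23: reaches L-position 0 → W
n=24: reaches L-position 8 → W
n=25: only reaches 20(W), 24(W), all W → L
n=26: reaches L-position 25 → W
n=27: only reaches 9(W), 24(W), 26(W), all W → L
n=28: reaches L-position 27 → W
n=29: reaches L-position 0 → W
n=30: reaches L-position 25 → W
n=31: reaches L-position 0 → W
n=32: only reaches 30(W), 31(W), all W → L
n=33: reaches L-position 22 → W
n=34: reaches L-position 32 → W
n=35: only reaches 28(W), 30(W), 34(W), all W → L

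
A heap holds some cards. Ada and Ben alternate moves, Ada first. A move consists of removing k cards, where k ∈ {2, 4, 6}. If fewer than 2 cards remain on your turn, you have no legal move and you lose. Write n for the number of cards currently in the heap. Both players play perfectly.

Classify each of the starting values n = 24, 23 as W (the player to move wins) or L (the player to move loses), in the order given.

24: L, 23: W

Classify positions by backward induction: terminal positions (no move available) are L. From any other position, the mover wins iff some move reaches an L.
n=0: no move → L
n=1: no move → L
n=2: →0(L), so W
n=3: →1(L), so W
n=4: →0(L), so W
n=5: →1(L), so W
n=6: →0(L), so W
n=7: →1(L), so W
n=8: →6(W), 4(W), 2(W) — all W, so L
n=9: →7(W), 5(W), 3(W) — all W, so L
n=10: →8(L), so W
n=11: →9(L), so W
n=12: →8(L), so W
n=13: →9(L), so W
n=14: →8(L), so W
n=15: →9(L), so W
n=16: →14(W), 12(W), 10(W) — all W, so L
n=17: →15(W), 13(W), 11(W) — all W, so L
n=18: →16(L), so W
n=19: →17(L), so W
n=20: →16(L), so W
n=21: →17(L), so W
n=22: →16(L), so W
n=23: →17(L), so W
n=24: →22(W), 20(W), 18(W) — all W, so L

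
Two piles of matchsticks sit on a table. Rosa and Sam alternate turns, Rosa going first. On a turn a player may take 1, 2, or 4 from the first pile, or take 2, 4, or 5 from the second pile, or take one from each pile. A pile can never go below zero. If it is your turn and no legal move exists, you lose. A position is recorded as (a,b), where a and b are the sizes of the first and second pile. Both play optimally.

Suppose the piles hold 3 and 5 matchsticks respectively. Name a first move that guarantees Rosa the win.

Compute win/loss labels from the base case upward. A position with no move is L. Any other position is W if it can reach an L in one move, else L.
No move ever increases a pile, so every position that can arise here has a ≤ 3 and b ≤ 5; it is enough to label the cells with 0 ≤ a ≤ 3 and 0 ≤ b ≤ 5.
Every move lowers a or b (never raises either), so fill the grid row by row in increasing a, and left to right within a row: each cell's successors are then already labelled.
      b=0  b=1  b=2  b=3  b=4  b=5
a=0:    L    L    W    W    W    W
a=1:    W    W    W    L    L    W
a=2:    W    W    L    W    W    W
a=3:    L    L    W    W    W    W
Cells with no legal move (terminal, hence L): (0,0), (0,1).
The remaining L cells, each justified by listing all of its moves:
(1,3): L (options (0,3)(W), (1,1)(W), (0,2)(W) are all W)
(1,4): L (options (0,4)(W), (1,2)(W), (1,0)(W), (0,3)(W) are all W)
(2,2): L (options (1,2)(W), (0,2)(W), (2,0)(W), (1,1)(W) are all W)
(3,0): L (options (2,0)(W), (1,0)(W) are all W)
(3,1): L (options (2,1)(W), (1,1)(W), (2,0)(W) are all W)
Every other cell has at least one move into one of the L cells above, so it is W.
From (3,5), the L positions reachable in one move are: (3,1), (3,0). Any move reaching one of these is winning.

Move to (3,1).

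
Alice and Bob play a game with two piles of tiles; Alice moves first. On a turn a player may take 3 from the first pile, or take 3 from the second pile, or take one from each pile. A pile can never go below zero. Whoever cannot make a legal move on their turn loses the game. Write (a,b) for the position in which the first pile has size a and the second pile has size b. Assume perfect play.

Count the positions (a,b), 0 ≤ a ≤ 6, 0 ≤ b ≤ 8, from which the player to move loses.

27

Use the standard recursion: the mover loses at a terminal position; elsewhere, the mover wins exactly when some move hands the opponent an L position.
Every move lowers a or b (never raises either), so fill the grid row by row in increasing a, and left to right within a row: each cell's successors are then already labelled.
      b=0  b=1  b=2  b=3  b=4  b=5  b=6  b=7  b=8
a=0:    L    L    L    W    W    W    L    L    L
a=1:    L    W    W    W    L    L    L    W    W
a=2:    L    W    L    W    L    W    W    W    L
a=3:    W    W    W    W    L    W    W    W    W
a=4:    W    L    L    L    W    W    W    L    L
a=5:    W    L    W    W    W    L    L    L    W
a=6:    L    L    W    W    W    L    W    W    W
Cells with no legal move (terminal, hence L): (0,0), (0,1), (0,2), (1,0), (2,0).
The remaining L cells, each justified by listing all of its moves:
(0,6): →(0,3)(W) only, which is W, so L
(0,7): →(0,4)(W) only, which is W, so L
(0,8): →(0,5)(W) only, which is W, so L
(1,4): →(1,1)(W), (0,3)(W) — all W, so L
(1,5): →(1,2)(W), (0,4)(W) — all W, so L
(1,6): →(1,3)(W), (0,5)(W) — all W, so L
(2,2): →(1,1)(W) only, which is W, so L
(2,4): →(2,1)(W), (1,3)(W) — all W, so L
(2,8): →(2,5)(W), (1,7)(W) — all W, so L
(3,4): →(0,4)(W), (3,1)(W), (2,3)(W) — all W, so L
(4,1): →(1,1)(W), (3,0)(W) — all W, so L
(4,2): →(1,2)(W), (3,1)(W) — all W, so L
(4,3): →(1,3)(W), (4,0)(W), (3,2)(W) — all W, so L
(4,7): →(1,7)(W), (4,4)(W), (3,6)(W) — all W, so L
(4,8): →(1,8)(W), (4,5)(W), (3,7)(W) — all W, so L
(5,1): →(2,1)(W), (4,0)(W) — all W, so L
(5,5): →(2,5)(W), (5,2)(W), (4,4)(W) — all W, so L
(5,6): →(2,6)(W), (5,3)(W), (4,5)(W) — all W, so L
(5,7): →(2,7)(W), (5,4)(W), (4,6)(W) — all W, so L
(6,0): →(3,0)(W) only, which is W, so L
(6,1): →(3,1)(W), (5,0)(W) — all W, so L
(6,5): →(3,5)(W), (6,2)(W), (5,4)(W) — all W, so L
Every other cell has at least one move into one of the L cells above, so it is W.
L cells per row: a=0: 6, a=1: 4, a=2: 4, a=3: 1, a=4: 5, a=5: 4, a=6: 3; total 27.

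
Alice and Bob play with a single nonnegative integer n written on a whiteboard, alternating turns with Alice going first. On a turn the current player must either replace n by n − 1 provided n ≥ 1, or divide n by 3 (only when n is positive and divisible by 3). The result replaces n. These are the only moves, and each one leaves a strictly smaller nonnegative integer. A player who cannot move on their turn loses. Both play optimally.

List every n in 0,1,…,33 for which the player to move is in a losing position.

0, 2, 4, 7, 9, 11, 13, 15, 17, 19, 22, 24, 26, 28, 30, 32

Label each position W (a win for the player to move) or L (a loss). A position with no legal move is L; any other position is W exactly when some move reaches an L, and L when every move reaches a W.
n=0: no move → L
n=1: →0(L), so W
n=2: →1(W) only, which is W, so L
n=3: →2(L), so W
n=4: →3(W) only, which is W, so L
n=5: →4(L), so W
n=6: →2(L), so W
n=7: →6(W) only, which is W, so L
n=8: →7(L), so W
n=9: →3(W), 8(W) — all W, so L
n=10: →9(L), so W
n=11: →10(W) only, which is W, so L
n=12: →4(L), so W
n=13: →12(W) only, which is W, so L
n=14: →13(L), so W
n=15: →5(W), 14(W) — all W, so L
n=16: →15(L), so W
n=17: →16(W) only, which is W, so L
n=18: →17(L), so W
n=19: →18(W) only, which is W, so L
n=20: →19(L), so W
n=21: →7(L), so W
n=22: →21(W) only, which is W, so L
n=23: →22(L), so W
n=24: →8(W), 23(W) — all W, so L
n=25: →24(L), so W
n=26: →25(W) only, which is W, so L
n=27: →9(L), so W
n=28: →27(W) only, which is W, so L
n=29: →28(L), so W
n=30: →10(W), 29(W) — all W, so L
n=31: →30(L), so W
n=32: →31(W) only, which is W, so L
n=33: →11(L), so W
The losing starting values of n are exactly the entries labelled L in this table (16 of them).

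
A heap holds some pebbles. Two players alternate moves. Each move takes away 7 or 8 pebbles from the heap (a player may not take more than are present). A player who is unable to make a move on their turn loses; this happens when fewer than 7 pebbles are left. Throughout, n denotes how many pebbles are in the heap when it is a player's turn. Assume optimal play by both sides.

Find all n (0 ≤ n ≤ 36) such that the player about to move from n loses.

0, 1, 2, 3, 4, 5, 6, 15, 16, 17, 18, 19, 20, 21, 30, 31, 32, 33, 34, 35, 36

Label each position W (a win for the player to move) or L (a loss). A position with no legal move is L; any other position is W exactly when some move reaches an L, and L when every move reaches a W.
n=0: no move → L
n=1: no move → L
n=2: no move → L
n=3: no move → L
n=4: no move → L
n=5: no move → L
n=6: no move → L
n=7: can move to 0, which is L ⇒ W
n=8: can move to 1, which is L ⇒ W
n=9: can move to 2, which is L ⇒ W
n=10: can move to 3, which is L ⇒ W
n=11: can move to 4, which is L ⇒ W
n=12: can move to 5, which is L ⇒ W
n=13: can move to 6, which is L ⇒ W
n=14: can move to 6, which is L ⇒ W
n=15: moves to 8(W), 7(W); every one is W ⇒ L
n=16: moves to 9(W), 8(W); every one is W ⇒ L
n=17: moves to 10(W), 9(W); every one is W ⇒ L
n=18: moves to 11(W), 10(W); every one is W ⇒ L
n=19: moves to 12(W), 11(W); every one is W ⇒ L
n=20: moves to 13(W), 12(W); every one is W ⇒ L
n=21: moves to 14(W), 13(W); every one is W ⇒ L
n=22: can move to 15, which is L ⇒ W
n=23: can move to 16, which is L ⇒ W
n=24: can move to 17, which is L ⇒ W
n=25: can move to 18, which is L ⇒ W
n=26: can move to 19, which is L ⇒ W
n=27: can move to 20, which is L ⇒ W
n=28: can move to 21, which is L ⇒ W
n=29: can move to 21, which is L ⇒ W
n=30: moves to 23(W), 22(W); every one is W ⇒ L
n=31: moves to 24(W), 23(W); every one is W ⇒ L
n=32: moves to 25(W), 24(W); every one is W ⇒ L
n=33: moves to 26(W), 25(W); every one is W ⇒ L
n=34: moves to 27(W), 26(W); every one is W ⇒ L
n=35: moves to 28(W), 27(W); every one is W ⇒ L
n=36: moves to 29(W), 28(W); every one is W ⇒ L
The losing starting values of n are exactly the entries labelled L in this table (21 of them).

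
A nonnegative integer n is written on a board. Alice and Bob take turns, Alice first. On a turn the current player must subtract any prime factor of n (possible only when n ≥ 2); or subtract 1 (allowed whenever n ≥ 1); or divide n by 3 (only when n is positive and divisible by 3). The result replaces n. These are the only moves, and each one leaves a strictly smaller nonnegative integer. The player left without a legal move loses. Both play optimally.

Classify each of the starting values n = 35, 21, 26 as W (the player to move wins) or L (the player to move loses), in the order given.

Work bottom-up. With no move the player to move loses. Otherwise the position is W if at least one move leads to an L position for the opponent, and L if every move leads to a W.
n=0: no move → L
n=1: reaches L-position 0 → W
n=2: reaches L-position 0 → W
n=3: reaches L-position 0 → W
n=4: only reaches 2(W), 3(W), all W → L
n=5: reaches L-position 0 → W
n=6: reaches L-position 4 → W
n=7: reaches L-position 0 → W
n=8: only reaches 6(W), 7(W), all W → L
n=9: reaches L-position 8 → W
n=10: reaches L-position 8 → W
n=11: reaches L-position 0 → W
n=12: reaches L-position 4 → W
n=13: reaches L-position 0 → W
n=14: only reaches 7(W), 12(W), 13(W), all W → L
n=15: reaches L-position 14 → W
n=16: reaches L-position 14 → W
n=17: reaches L-position 0 → W
n=18: only reaches 6(W), 15(W), 16(W), 17(W), all W → L
n=19: reaches L-position 0 → W
n=20: reaches L-position 18 → W
n=21: reaches L-position 14 → W
n=22: only reaches 11(W), 20(W), 21(W), all W → L
n=23: reaches L-position 0 → W
n=24: reaches L-position 8 → W
n=25: only reaches 20(W), 24(W), all W → L
n=26: reaches L-position 25 → W
n=27: only reaches 9(W), 24(W), 26(W), all W → L
n=28: reaches L-position 27 → W
n=29: reaches L-position 0 → W
n=30: reaches L-position 25 → W
n=31: reaches L-position 0 → W
n=32: only reaches 30(W), 31(W), all W → L
n=33: reaches L-position 22 → W
n=34: reaches L-position 32 → W
n=35: only reaches 28(W), 30(W), 34(W), all W → L

35: L, 21: W, 26: W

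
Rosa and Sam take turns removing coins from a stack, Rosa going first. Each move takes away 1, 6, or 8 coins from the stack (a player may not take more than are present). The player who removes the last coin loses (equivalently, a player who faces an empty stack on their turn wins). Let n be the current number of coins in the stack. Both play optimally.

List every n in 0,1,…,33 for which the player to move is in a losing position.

1, 3, 5, 8, 10, 12, 15, 17, 19, 22, 24, 26, 29, 31, 33

Label each position W (a win for the player to move) or L (a loss). A position with no legal move is W; any other position is W exactly when some move reaches an L, and L when every move reaches a W.
n=0: no move; the opponent has just taken the last coin and therefore loses → W
n=1: →0(W) only, which is W, so L
n=2: →1(L), so W
n=3: →2(W) only, which is W, so L
n=4: →3(L), so W
n=5: →4(W) only, which is W, so L
n=6: →5(L), so W
n=7: →1(L), so W
n=8: →7(W), 2(W), 0(W) — all W, so L
n=9: →8(L), so W
n=10: →9(W), 4(W), 2(W) — all W, so L
n=11: →10(L), so W
n=12: →11(W), 6(W), 4(W) — all W, so L
n=13: →12(L), so W
n=14: →8(L), so W
n=15: →14(W), 9(W), 7(W) — all W, so L
n=16: →15(L), so W
n=17: →16(W), 11(W), 9(W) — all W, so L
n=18: →17(L), so W
n=19: →18(W), 13(W), 11(W) — all W, so L
n=20: →19(L), so W
n=21: →15(L), so W
n=22: →21(W), 16(W), 14(W) — all W, so L
n=23: →22(L), so W
n=24: →23(W), 18(W), 16(W) — all W, so L
n=25: →24(L), so W
n=26: →25(W), 20(W), 18(W) — all W, so L
n=27: →26(L), so W
n=28: →22(L), so W
n=29: →28(W), 23(W), 21(W) — all W, so L
n=30: →29(L), so W
n=31: →30(W), 25(W), 23(W) — all W, so L
n=32: →31(L), so W
n=33: →32(W), 27(W), 25(W) — all W, so L
Reading off the rows marked L gives the requested list; there are 15 such values of n.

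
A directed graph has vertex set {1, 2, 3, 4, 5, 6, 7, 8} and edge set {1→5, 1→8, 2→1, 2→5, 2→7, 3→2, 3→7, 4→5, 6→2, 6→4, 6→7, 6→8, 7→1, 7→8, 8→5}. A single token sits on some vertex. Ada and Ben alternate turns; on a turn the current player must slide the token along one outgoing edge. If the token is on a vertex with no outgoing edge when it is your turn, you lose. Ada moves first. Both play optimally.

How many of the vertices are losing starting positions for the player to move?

2

Build the W/L table. Terminal = L. A non-terminal position is W if it has a move to some L; otherwise it is L.
Every edge goes from a vertex to one that appears earlier in the order 5, 8, 1, 7, 2, 3, 4, 6, so processing vertices in that order labels each vertex after all of its successors.
5: no outgoing edge → L
8: →5(L), so W
1: →5(L), so W
7: →1(W), 8(W) — all W, so L
2: →7(L), so W
3: →7(L), so W
4: →5(L), so W
6: →7(L), so W
The L vertices are 5, 7; that is 2 in all.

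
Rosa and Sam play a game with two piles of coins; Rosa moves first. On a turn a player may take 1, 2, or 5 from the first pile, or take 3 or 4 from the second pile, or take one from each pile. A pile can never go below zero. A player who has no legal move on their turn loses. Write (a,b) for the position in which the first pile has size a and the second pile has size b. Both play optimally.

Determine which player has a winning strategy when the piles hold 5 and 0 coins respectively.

Rosa wins.

Compute win/loss labels from the base case upward. A position with no move is L. Any other position is W if it can reach an L in one move, else L.
No move ever increases a pile, so every position that can arise here has a ≤ 5 and b ≤ 0; it is enough to label the cells with 0 ≤ a ≤ 5 and 0 ≤ b ≤ 0.
Every move lowers a or b (never raises either), so fill the grid row by row in increasing a, and left to right within a row: each cell's successors are then already labelled.
      b=0
a=0:    L
a=1:    W
a=2:    W
a=3:    L
a=4:    W
a=5:    W
Cells with no legal move (terminal, hence L): (0,0).
The remaining L cells, each justified by listing all of its moves:
(3,0): only reaches (2,0)(W), (1,0)(W), all W → L
Every other cell has at least one move into one of the L cells above, so it is W.
The starting position (5,0) is W: Rosa should move to (3,0), handing over an L position.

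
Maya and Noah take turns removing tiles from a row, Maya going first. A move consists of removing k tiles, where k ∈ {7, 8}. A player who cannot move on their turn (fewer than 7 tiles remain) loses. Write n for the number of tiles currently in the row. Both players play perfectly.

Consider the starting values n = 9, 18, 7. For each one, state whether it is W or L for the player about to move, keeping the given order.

Work bottom-up. With no move the player to move loses. Otherwise the position is W if at least one move leads to an L position for the opponent, and L if every move leads to a W.
n=0: no move → L
n=1: no move → L
n=2: no move → L
n=3: no move → L
n=4: no move → L
n=5: no move → L
n=6: no move → L
n=7: W (go to 0, an L position)
n=8: W (go to 1, an L position)
n=9: W (go to 2, an L position)
n=10: W (go to 3, an L position)
n=11: W (go to 4, an L position)
n=12: W (go to 5, an L position)
n=13: W (go to 6, an L position)
n=14: W (go to 6, an L position)
n=15: L (options 8(W), 7(W) are all W)
n=16: L (options 9(W), 8(W) are all W)
n=17: L (options 10(W), 9(W) are all W)
n=18: L (options 11(W), 10(W) are all W)

9: W, 18: L, 7: W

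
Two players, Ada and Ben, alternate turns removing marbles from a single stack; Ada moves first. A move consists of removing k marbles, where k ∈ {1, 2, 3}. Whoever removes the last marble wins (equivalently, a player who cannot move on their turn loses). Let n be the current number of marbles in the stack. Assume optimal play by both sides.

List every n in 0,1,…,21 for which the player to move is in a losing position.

Work bottom-up. With no move the player to move loses. Otherwise the position is W if at least one move leads to an L position for the opponent, and L if every move leads to a W.
n=0: no move → L
n=1: W (go to 0, an L position)
n=2: W (go to 0, an L position)
n=3: W (go to 0, an L position)
n=4: L (options 3(W), 2(W), 1(W) are all W)
n=5: W (go to 4, an L position)
n=6: W (go to 4, an L position)
n=7: W (go to 4, an L position)
n=8: L (options 7(W), 6(W), 5(W) are all W)
n=9: W (go to 8, an L position)
n=10: W (go to 8, an L position)
n=11: W (go to 8, an L position)
n=12: L (options 11(W), 10(W), 9(W) are all W)
n=13: W (go to 12, an L position)
n=14: W (go to 12, an L position)
n=15: W (go to 12, an L position)
n=16: L (options 15(W), 14(W), 13(W) are all W)
n=17: W (go to 16, an L position)
n=18: W (go to 16, an L position)
n=19: W (go to 16, an L position)
n=20: L (options 19(W), 18(W), 17(W) are all W)
n=21: W (go to 20, an L position)
The losing starting values of n are exactly the entries labelled L in this table (6 of them).

0, 4, 8, 12, 16, 20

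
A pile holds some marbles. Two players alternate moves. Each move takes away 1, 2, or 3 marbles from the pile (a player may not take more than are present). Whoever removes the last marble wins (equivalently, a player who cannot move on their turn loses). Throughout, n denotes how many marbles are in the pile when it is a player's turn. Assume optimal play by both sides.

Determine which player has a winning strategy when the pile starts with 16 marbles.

The second player wins.

Classify positions by backward induction: terminal positions (no move available) are L. From any other position, the mover wins iff some move reaches an L.
n=0: no move → L
n=1: W (go to 0, an L position)
n=2: W (go to 0, an L position)
n=3: W (go to 0, an L position)
n=4: L (options 3(W), 2(W), 1(W) are all W)
n=5: W (go to 4, an L position)
n=6: W (go to 4, an L position)
n=7: W (go to 4, an L position)
n=8: L (options 7(W), 6(W), 5(W) are all W)
n=9: W (go to 8, an L position)
n=10: W (go to 8, an L position)
n=11: W (go to 8, an L position)
n=12: L (options 11(W), 10(W), 9(W) are all W)
n=13: W (go to 12, an L position)
n=14: W (go to 12, an L position)
n=15: W (go to 12, an L position)
n=16: L (options 15(W), 14(W), 13(W) are all W)
The starting position 16 is L: whatever the player to move does, the opponent receives a W position.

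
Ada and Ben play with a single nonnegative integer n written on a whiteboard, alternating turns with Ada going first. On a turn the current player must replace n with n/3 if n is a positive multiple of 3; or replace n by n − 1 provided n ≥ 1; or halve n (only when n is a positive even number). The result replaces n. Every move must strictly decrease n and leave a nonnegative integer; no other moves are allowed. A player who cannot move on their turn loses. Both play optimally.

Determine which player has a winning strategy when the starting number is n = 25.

Ben wins.

Label each position W (a win for the player to move) or L (a loss). A position with no legal move is L; any other position is W exactly when some move reaches an L, and L when every move reaches a W.
n=0: no move → L
n=1: W (go to 0, an L position)
n=2: L (sole option 1(W) is W)
n=3: W (go to 2, an L position)
n=4: W (go to 2, an L position)
n=5: L (sole option 4(W) is W)
n=6: W (go to 2, an L position)
n=7: L (sole option 6(W) is W)
n=8: W (go to 7, an L position)
n=9: L (options 3(W), 8(W) are all W)
n=10: W (go to 5, an L position)
n=11: L (sole option 10(W) is W)
n=12: W (go to 11, an L position)
n=13: L (sole option 12(W) is W)
n=14: W (go to 7, an L position)
n=15: W (go to 5, an L position)
n=16: L (options 8(W), 15(W) are all W)
n=17: W (go to 16, an L position)
n=18: W (go to 9, an L position)
n=19: L (sole option 18(W) is W)
n=20: W (go to 19, an L position)
n=21: W (go to 7, an L position)
n=22: W (go to 11, an L position)
n=23: L (sole option 22(W) is W)
n=24: W (go to 23, an L position)
n=25: L (sole option 24(W) is W)
Every move from 25 reaches a W position, so the mover loses.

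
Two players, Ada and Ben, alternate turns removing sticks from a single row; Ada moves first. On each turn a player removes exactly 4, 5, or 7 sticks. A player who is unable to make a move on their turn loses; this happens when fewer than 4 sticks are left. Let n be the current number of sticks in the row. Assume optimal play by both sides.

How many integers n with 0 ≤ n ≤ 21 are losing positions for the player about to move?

Positions with no move are L. A position that does have a move is losing for the player to move precisely when every available move leads to a winning position for the opponent. Fill in the labels:
n=0: no move → L
n=1: no move → L
n=2: no move → L
n=3: no move → L
n=4: →0(L), so W
n=5: →1(L), so W
n=6: →2(L), so W
n=7: →3(L), so W
n=8: →3(L), so W
n=9: →2(L), so W
n=10: →3(L), so W
n=11: →7(W), 6(W), 4(W) — all W, so L
n=12: →8(W), 7(W), 5(W) — all W, so L
n=13: →9(W), 8(W), 6(W) — all W, so L
n=14: →10(W), 9(W), 7(W) — all W, so L
n=15: →11(L), so W
n=16: →12(L), so W
n=17: →13(L), so W
n=18: →14(L), so W
n=19: →14(L), so W
n=20: →13(L), so W
n=21: →14(L), so W
L entries with 0 ≤ n ≤ 21: n = 0, 1, 2, 3, 11, 12, 13, 14; that makes 8.

8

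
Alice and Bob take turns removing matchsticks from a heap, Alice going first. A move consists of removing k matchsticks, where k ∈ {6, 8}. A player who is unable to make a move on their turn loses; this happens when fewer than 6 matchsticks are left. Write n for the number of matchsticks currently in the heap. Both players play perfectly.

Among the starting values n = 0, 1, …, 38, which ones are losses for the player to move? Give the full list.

Classify positions by backward induction: terminal positions (no move available) are L. From any other position, the mover wins iff some move reaches an L.
n=0: no move → L
n=1: no move → L
n=2: no move → L
n=3: no move → L
n=4: no move → L
n=5: no move → L
n=6: →0(L), so W
n=7: →1(L), so W
n=8: →2(L), so W
n=9: →3(L), so W
n=10: →4(L), so W
n=11: →5(L), so W
n=12: →4(L), so W
n=13: →5(L), so W
n=14: →8(W), 6(W) — all W, so L
n=15: →9(W), 7(W) — all W, so L
n=16: →10(W), 8(W) — all W, so L
n=17: →11(W), 9(W) — all W, so L
n=18: →12(W), 10(W) — all W, so L
n=19: →13(W), 11(W) — all W, so L
n=20: →14(L), so W
n=21: →15(L), so W
n=22: →16(L), so W
n=23: →17(L), so W
n=24: →18(L), so W
n=25: →19(L), so W
n=26: →18(L), so W
n=27: →19(L), so W
n=28: →22(W), 20(W) — all W, so L
n=29: →23(W), 21(W) — all W, so L
n=30: →24(W), 22(W) — all W, so L
n=31: →25(W), 23(W) — all W, so L
n=32: →26(W), 24(W) — all W, so L
n=33: →27(W), 25(W) — all W, so L
n=34: →28(L), so W
n=35: →29(L), so W
n=36: →30(L), so W
n=37: →31(L), so W
n=38: →32(L), so W
Reading off the rows marked L gives the requested list; there are 18 such values of n.

0, 1, 2, 3, 4, 5, 14, 15, 16, 17, 18, 19, 28, 29, 30, 31, 32, 33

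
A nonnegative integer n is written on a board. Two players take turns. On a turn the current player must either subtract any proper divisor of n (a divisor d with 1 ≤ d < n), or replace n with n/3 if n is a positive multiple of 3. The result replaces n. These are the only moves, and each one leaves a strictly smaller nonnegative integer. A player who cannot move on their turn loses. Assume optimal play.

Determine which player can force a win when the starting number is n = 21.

Positions with no move are L. A position that does have a move is losing for the player to move precisely when every available move leads to a winning position for the opponent. Fill in the labels:
n=0: no move → L
n=1: no move → L
n=2: can move to 1, which is L ⇒ W
n=3: can move to 1, which is L ⇒ W
n=4: moves to 2(W), 3(W); every one is W ⇒ L
n=5: can move to 4, which is L ⇒ W
n=6: can move to 4, which is L ⇒ W
n=7: the only move is to 6(W), a W ⇒ L
n=8: can move to 4, which is L ⇒ W
n=9: moves to 3(W), 6(W), 8(W); every one is W ⇒ L
n=10: can move to 9, which is L ⇒ W
n=11: the only move is to 10(W), a W ⇒ L
n=12: can move to 4, which is L ⇒ W
n=13: the only move is to 12(W), a W ⇒ L
n=14: can move to 7, which is L ⇒ W
n=15: moves to 5(W), 10(W), 12(W), 14(W); every one is W ⇒ L
n=16: can move to 15, which is L ⇒ W
n=17: the only move is to 16(W), a W ⇒ L
n=18: can move to 9, which is L ⇒ W
n=19: the only move is to 18(W), a W ⇒ L
n=20: can move to 15, which is L ⇒ W
n=21: can move to 7, which is L ⇒ W
The starting position 21 is W: the player to move should move to 7, handing over an L position.

The first player wins.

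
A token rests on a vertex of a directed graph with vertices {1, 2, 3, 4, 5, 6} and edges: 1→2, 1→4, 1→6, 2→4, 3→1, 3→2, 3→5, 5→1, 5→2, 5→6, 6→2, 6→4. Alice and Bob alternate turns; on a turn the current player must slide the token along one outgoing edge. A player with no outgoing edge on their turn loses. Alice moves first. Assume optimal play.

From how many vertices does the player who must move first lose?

Label each position W (a win for the player to move) or L (a loss). A position with no legal move is L; any other position is W exactly when some move reaches an L, and L when every move reaches a W.
Every edge goes from a vertex to one that appears earlier in the order 4, 2, 6, 1, 5, 3, so processing vertices in that order labels each vertex after all of its successors.
4: no outgoing edge → L
2: W (go to 4, an L position)
6: W (go to 4, an L position)
1: W (go to 4, an L position)
5: L (options 1(W), 6(W), 2(W) are all W)
3: W (go to 5, an L position)
The L vertices are 4, 5; that is 2 in all.

2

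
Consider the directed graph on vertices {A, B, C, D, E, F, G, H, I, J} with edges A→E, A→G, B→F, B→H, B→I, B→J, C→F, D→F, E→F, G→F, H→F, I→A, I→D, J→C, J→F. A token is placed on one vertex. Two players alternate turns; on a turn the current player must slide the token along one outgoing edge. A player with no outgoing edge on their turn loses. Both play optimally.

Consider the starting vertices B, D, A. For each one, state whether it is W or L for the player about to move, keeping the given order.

B: W, D: W, A: L

Positions with no move are L. A position that does have a move is losing for the player to move precisely when every available move leads to a winning position for the opponent. Fill in the labels:
Every edge goes from a vertex to one that appears earlier in the order F, D, E, C, G, A, H, J, I, B, so processing vertices in that order labels each vertex after all of its successors.
F: no outgoing edge → L
D: can move to F, which is L ⇒ W
E: can move to F, which is L ⇒ W
C: can move to F, which is L ⇒ W
G: can move to F, which is L ⇒ W
A: moves to G(W), E(W); every one is W ⇒ L
H: can move to F, which is L ⇒ W
J: can move to F, which is L ⇒ W
I: can move to A, which is L ⇒ W
B: can move to F, which is L ⇒ W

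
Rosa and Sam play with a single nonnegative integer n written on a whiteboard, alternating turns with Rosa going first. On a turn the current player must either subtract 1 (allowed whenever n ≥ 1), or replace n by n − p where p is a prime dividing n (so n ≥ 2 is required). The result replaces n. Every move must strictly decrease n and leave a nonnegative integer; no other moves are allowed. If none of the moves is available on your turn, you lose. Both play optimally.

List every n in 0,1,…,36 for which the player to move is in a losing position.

Use the standard recursion: the mover loses at a terminal position; elsewhere, the mover wins exactly when some move hands the opponent an L position.
n=0: no move → L
n=1: reaches L-position 0 → W
n=2: reaches L-position 0 → W
n=3: reaches L-position 0 → W
n=4: only reaches 2(W), 3(W), all W → L
n=5: reaches L-position 0 → W
n=6: reaches L-position 4 → W
n=7: reaches L-position 0 → W
n=8: only reaches 6(W), 7(W), all W → L
n=9: reaches L-position 8 → W
n=10: reaches L-position 8 → W
n=11: reaches L-position 0 → W
n=12: only reaches 9(W), 10(W), 11(W), all W → L
n=13: reaches L-position 0 → W
n=14: reaches L-position 12 → W
n=15: reaches L-position 12 → W
n=16: only reaches 14(W), 15(W), all W → L
n=17: reaches L-position 0 → W
n=18: reaches L-position 16 → W
n=19: reaches L-position 0 → W
n=20: only reaches 15(W), 18(W), 19(W), all W → L
n=21: reaches L-position 20 → W
n=22: reaches L-position 20 → W
n=23: reaches L-position 0 → W
n=24: only reaches 21(W), 22(W), 23(W), all W → L
n=25: reaches L-position 20 → W
n=26: reaches L-position 24 → W
n=27: reaches L-position 24 → W
n=28: only reaches 21(W), 26(W), 27(W), all W → L
n=29: reaches L-position 0 → W
n=30: reaches L-position 28 → W
n=31: reaches L-position 0 → W
n=32: only reaches 30(W), 31(W), all W → L
n=33: reaches L-position 32 → W
n=34: reaches L-position 32 → W
n=35: reaches L-position 28 → W
n=36: only reaches 33(W), 34(W), 35(W), all W → L
The losing starting values of n are exactly the entries labelled L in this table (10 of them).

0, 4, 8, 12, 16, 20, 24, 28, 32, 36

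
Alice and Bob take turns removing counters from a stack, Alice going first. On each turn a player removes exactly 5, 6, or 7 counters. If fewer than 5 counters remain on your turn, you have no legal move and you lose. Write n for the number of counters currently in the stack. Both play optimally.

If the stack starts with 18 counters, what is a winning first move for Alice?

Remove 5, leaving 13.

Label each position W (a win for the player to move) or L (a loss). A position with no legal move is L; any other position is W exactly when some move reaches an L, and L when every move reaches a W.
n=0: no move → L
n=1: no move → L
n=2: no move → L
n=3: no move → L
n=4: no move → L
n=5: can move to 0, which is L ⇒ W
n=6: can move to 1, which is L ⇒ W
n=7: can move to 2, which is L ⇒ W
n=8: can move to 3, which is L ⇒ W
n=9: can move to 4, which is L ⇒ W
n=10: can move to 4, which is L ⇒ W
n=11: can move to 4, which is L ⇒ W
n=12: moves to 7(W), 6(W), 5(W); every one is W ⇒ L
n=13: moves to 8(W), 7(W), 6(W); every one is W ⇒ L
n=14: moves to 9(W), 8(W), 7(W); every one is W ⇒ L
n=15: moves to 10(W), 9(W), 8(W); every one is W ⇒ L
n=16: moves to 11(W), 10(W), 9(W); every one is W ⇒ L
n=17: can move to 12, which is L ⇒ W
n=18: can move to 13, which is L ⇒ W
From 18, the L positions reachable in one move are: 13, 12. Any move reaching one of these is winning.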